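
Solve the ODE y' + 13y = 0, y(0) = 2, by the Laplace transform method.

L{y'} + 13L{y} = 0. sY - 2 + 13Y = 0. Y(s+13) = 2. Y = 2/(s+13)

Final answer: y(t) = 2e^(-13t)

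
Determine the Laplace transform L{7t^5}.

L{7t^5} = 7 · L{t^5} = 7 · 120/s^6 = 840/s^6

Final answer: 840/s^6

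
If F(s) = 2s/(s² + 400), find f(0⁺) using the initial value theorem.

f(0⁺) = lim_{s→∞} s·2s/(s² + 400) = lim_{s→∞} 2s²/(s² + 400) = 2

Final answer: 2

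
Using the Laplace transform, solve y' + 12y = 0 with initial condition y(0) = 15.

L{y'} + 12L{y} = 0. sY - 15 + 12Y = 0. Y(s+12) = 15. Y = 15/(s+12)

Final answer: y(t) = 15e^(-12t)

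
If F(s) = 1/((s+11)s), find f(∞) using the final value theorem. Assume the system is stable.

f(∞) = lim_{s→0} sF(s) = lim_{s→0} 1/(s+11) = 1/11

Final answer: 1/11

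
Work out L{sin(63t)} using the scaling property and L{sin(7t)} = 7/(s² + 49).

Using L{f(at)} = (1/a)F(s/a) with a=9: L{sin(63t)} = (1/9) · 7/((s/9)² + 49) = (1/9) · 7·81/(s² + 3969) = 63/(s² + 3969)

Final answer: 63/(s² + 3969)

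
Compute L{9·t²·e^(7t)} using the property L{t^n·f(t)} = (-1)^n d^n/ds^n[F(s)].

L{e^(7t)} = 1/(s-7). d/ds[1/(s-7)] = -1/(s-7)². d²/ds²[1/(s-7)] = 2/(s-7)³. So L{t²·e^(7t)} = (-1)² · 2/(s-7)³ = 2/(s-7)³. Then L{9·t²·e^(7t)} = 9·2/(s-7)³ = 18/(s-7)³

Final answer: 18/(s-7)³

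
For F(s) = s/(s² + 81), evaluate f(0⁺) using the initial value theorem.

f(0⁺) = lim_{s→∞} s·s/(s² + 81) = lim_{s→∞} s²/(s² + 81) = 1

Final answer: 1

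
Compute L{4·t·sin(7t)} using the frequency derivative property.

L{sin(7t)} = 7/(s² + 49). By L{t·f(t)} = -F'(s): -d/ds[7/(s² + 49)] = -(7)·(-2s)/(s² + 49)² = 14s/(s² + 49)². Then L{4·t·sin(7t)} = 4·14s/(s² + 49)² = 56s/(s² + 49)²

Final answer: 56s/(s² + 49)²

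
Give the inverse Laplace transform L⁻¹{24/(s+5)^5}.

L⁻¹{n!/(s-a)^(n+1)} = t^n·e^(at), so L⁻¹{24/(s+5)^5} = t^4·e^(-5t)

Final answer: t^4·e^(-5t)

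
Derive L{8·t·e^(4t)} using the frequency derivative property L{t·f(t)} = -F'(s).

L{e^(4t)} = 1/(s-4). By frequency derivative: L{t·e^(4t)} = -d/ds[1/(s-4)] = -(-1)/(s-4)² = 1/(s-4)². Then L{8·t·e^(4t)} = 8·1/(s-4)² = 8/(s-4)²

Final answer: 8/(s-4)²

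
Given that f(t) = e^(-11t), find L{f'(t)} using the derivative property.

f(0) = 1, F(s) = 1/(s+11). L{f'(t)} = s·F(s) - f(0) = s/(s+11) - 1 = (s - (s+11))/(s+11) = -11/(s+11)

Final answer: -11/(s+11)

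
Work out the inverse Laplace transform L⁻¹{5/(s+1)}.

L⁻¹{1/(s-a)} = e^(at), so L⁻¹{1/(s+1)} = e^(-t), and L⁻¹{5/(s+1)} = 5·e^(-t)

Final answer: 5·e^(-t)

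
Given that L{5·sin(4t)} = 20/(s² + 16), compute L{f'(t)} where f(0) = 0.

L{f'(t)} = s·F(s) - f(0) = s·20/(s² + 16) - 0 = 20s/(s² + 16)

Final answer: 20s/(s² + 16)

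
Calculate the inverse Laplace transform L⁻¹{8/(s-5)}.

L⁻¹{1/(s-a)} = e^(at), so L⁻¹{1/(s-5)} = e^(5t), and L⁻¹{8/(s-5)} = 8·e^(5t)

Final answer: 8·e^(5t)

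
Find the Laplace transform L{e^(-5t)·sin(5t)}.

L{e^(at)·sin(ωt)} = ω/((s-a)² + ω²), so L{e^(-5t)·sin(5t)} = 5/((s+5)² + 25)

Final answer: 5/((s+5)² + 25)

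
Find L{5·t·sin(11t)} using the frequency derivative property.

L{sin(11t)} = 11/(s² + 121). By L{t·f(t)} = -F'(s): -d/ds[11/(s² + 121)] = -(11)·(-2s)/(s² + 121)² = 22s/(s² + 121)². Then L{5·t·sin(11t)} = 5·22s/(s² + 121)² = 110s/(s² + 121)²

Final answer: 110s/(s² + 121)²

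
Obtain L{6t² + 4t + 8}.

L{6t² + 4t + 8} = 6·2/s³ + 4/s² + 8/s = 12/s³ + 4/s² + 8/s

Final answer: 12/s³ + 4/s² + 8/s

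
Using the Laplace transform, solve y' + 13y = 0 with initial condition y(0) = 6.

L{y'} + 13L{y} = 0. sY - 6 + 13Y = 0. Y(s+13) = 6. Y = 6/(s+13)

Final answer: y(t) = 6e^(-13t)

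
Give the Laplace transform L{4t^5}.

L{4t^5} = 4 · L{t^5} = 4 · 120/s^6 = 480/s^6

Final answer: 480/s^6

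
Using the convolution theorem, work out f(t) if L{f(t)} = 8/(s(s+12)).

8/(s(s+12)) = (8/s)·(1/(s+12)) = L{8}·L{e^(-12t)}. By convolution, f(t) = 8*e^(-12t) = ∫₀ᵗ 8·e^(-12τ) dτ = 8·(1 - e^(-12t))/12

Final answer: 8·(1 - e^(-12t))/12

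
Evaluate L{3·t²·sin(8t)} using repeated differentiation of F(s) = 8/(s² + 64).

F(s) = 8/(s² + 64). F'(s) = -16s/(s² + 64)². F''(s) = -16(64 - 3s²)/(s² + 64)³ = (48s² - 1024)/(s² + 64)³. So L{t²·sin(8t)} = (-1)² F''(s) = (48s² - 1024)/(s² + 64)³. Then L{3·t²·sin(8t)} = 3·(48s² - 1024)/(s² + 64)³ = (144s² - 3072)/(s² + 64)³

Final answer: (144s² - 3072)/(s² + 64)³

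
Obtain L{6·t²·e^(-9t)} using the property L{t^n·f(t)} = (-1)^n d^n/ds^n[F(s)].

L{e^(-9t)} = 1/(s+9). d/ds[1/(s+9)] = -1/(s+9)². d²/ds²[1/(s+9)] = 2/(s+9)³. So L{t²·e^(-9t)} = (-1)² · 2/(s+9)³ = 2/(s+9)³. Then L{6·t²·e^(-9t)} = 6·2/(s+9)³ = 12/(s+9)³

Final answer: 12/(s+9)³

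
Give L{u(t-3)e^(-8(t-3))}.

u(t-a)f(t-a) with f(t)=e^(-8t). L{e^(-8t)} = 1/(s+8). By time shift: e^(-3s)/(s+8)

Final answer: e^(-3s)/(s+8)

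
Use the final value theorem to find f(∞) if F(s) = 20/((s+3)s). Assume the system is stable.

f(∞) = lim_{s→0} sF(s) = lim_{s→0} 20/(s+3) = 20/3

Final answer: 20/3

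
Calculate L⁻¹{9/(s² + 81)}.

This is the form c·a/(s² + a²) with a = 9. L⁻¹ = sin(9t)

Final answer: sin(9t)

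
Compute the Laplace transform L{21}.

L{21} = 21 · L{1} = 21/s

Final answer: 21/s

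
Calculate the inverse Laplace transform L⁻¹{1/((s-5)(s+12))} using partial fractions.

Decompose: A/(s-5) + B/(s+12). A = 1/17, B = -1/17. f(t) = (e^(5t) - e^(-12t))/17

Final answer: (e^(5t) - e^(-12t))/17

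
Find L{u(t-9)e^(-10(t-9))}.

u(t-a)f(t-a) with f(t)=e^(-10t). L{e^(-10t)} = 1/(s+10). By time shift: e^(-9s)/(s+10)

Final answer: e^(-9s)/(s+10)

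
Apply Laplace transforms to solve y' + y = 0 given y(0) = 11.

L{y'} + L{y} = 0. sY - 11 + Y = 0. Y(s+1) = 11. Y = 11/(s+1)

Final answer: y(t) = 11e^(-t)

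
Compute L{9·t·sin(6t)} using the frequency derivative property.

L{sin(6t)} = 6/(s² + 36). By L{t·f(t)} = -F'(s): -d/ds[6/(s² + 36)] = -(6)·(-2s)/(s² + 36)² = 12s/(s² + 36)². Then L{9·t·sin(6t)} = 9·12s/(s² + 36)² = 108s/(s² + 36)²

Final answer: 108s/(s² + 36)²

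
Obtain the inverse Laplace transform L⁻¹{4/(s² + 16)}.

L⁻¹{4/(s² + 16)} = sin(4t)

Final answer: sin(4t)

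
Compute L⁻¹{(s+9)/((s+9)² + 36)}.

Using frequency shift: L⁻¹{(s-a)/((s-a)² + b²)} = e^(at)cos(bt). Here a=-9, b=6

Final answer: e^(-9t)·cos(6t)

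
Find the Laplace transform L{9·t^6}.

L{t^n} = n!/s^(n+1), so L{t^6} = 720/s^7. Then L{9·t^6} = 9·720/s^7 = 6480/s^7

Final answer: 6480/s^7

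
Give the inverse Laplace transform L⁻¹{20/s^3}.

L⁻¹{n!/s^(n+1)} = t^n with n=2. So L⁻¹{2/s^3} = t^2, and L⁻¹{20/s^3} = (20/2)·t^2 = 10·t^2

Final answer: 10·t^2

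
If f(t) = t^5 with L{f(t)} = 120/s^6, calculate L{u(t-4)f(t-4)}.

Time shift theorem: L{u(t-a)f(t-a)} = e^(-as)F(s). Here a=4, F(s) = 120/s^6, so L{u(t-4)f(t-4)} = e^(-4s)·120/s^6

Final answer: e^(-4s)·120/s^6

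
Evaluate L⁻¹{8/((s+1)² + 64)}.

Form: b/((s-a)² + b²) → e^(at)sin(bt). With a=-1, b=8

Final answer: e^(-t)·sin(8t)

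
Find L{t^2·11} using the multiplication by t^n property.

L{11} = 11/s. d^1/ds^1[1/s] = -1/s². d^2/ds^2[1/s] = 2/s^3. So L{t^2} = (-1)^{2}·2/s^3 = 2/s^3. Then L{t^2·11} = 11·2/s^3 = 22/s^3

Final answer: 22/s^3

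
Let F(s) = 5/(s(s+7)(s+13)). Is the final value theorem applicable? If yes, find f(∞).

Poles of sF(s) = 5/((s+7)(s+13)) are at s = -7 and s = -13, both in the left half-plane. Theorem applies. f(∞) = lim_{s→0} sF(s) = 5/(7·13) = 5/91

Final answer: 5/91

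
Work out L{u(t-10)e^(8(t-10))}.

u(t-a)f(t-a) with f(t)=e^(8t). L{e^(8t)} = 1/(s-8). By time shift: e^(-10s)/(s-8)

Final answer: e^(-10s)/(s-8)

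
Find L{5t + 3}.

L{5t + 3} = 5·L{t} + 3·L{1} = 5/s² + 3/s

Final answer: 5/s² + 3/s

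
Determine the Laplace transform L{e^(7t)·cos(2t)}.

L{e^(at)·cos(ωt)} = (s-a)/((s-a)² + ω²), so L{e^(7t)·cos(2t)} = (s-7)/((s-7)² + 4)

Final answer: (s-7)/((s-7)² + 4)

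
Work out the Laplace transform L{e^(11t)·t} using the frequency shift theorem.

L{e^(at)·t^n} = n!/(s-a)^(n+1), so L{e^(11t)·t} = 1/(s-11)^2

Final answer: 1/(s-11)^2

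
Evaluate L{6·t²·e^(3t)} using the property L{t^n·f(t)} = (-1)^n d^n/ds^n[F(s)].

L{e^(3t)} = 1/(s-3). d/ds[1/(s-3)] = -1/(s-3)². d²/ds²[1/(s-3)] = 2/(s-3)³. So L{t²·e^(3t)} = (-1)² · 2/(s-3)³ = 2/(s-3)³. Then L{6·t²·e^(3t)} = 6·2/(s-3)³ = 12/(s-3)³

Final answer: 12/(s-3)³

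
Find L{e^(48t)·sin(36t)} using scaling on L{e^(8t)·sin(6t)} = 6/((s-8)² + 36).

Scaling with a=6: L{e^(48t)·sin(36t)} = (1/6) · 6/((s/6-8)² + 36). Simplifying: 36/((s-48)² + 1296)

Final answer: 36/((s-48)² + 1296)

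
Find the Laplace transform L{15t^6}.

L{15t^6} = 15 · L{t^6} = 15 · 720/s^7 = 10800/s^7

Final answer: 10800/s^7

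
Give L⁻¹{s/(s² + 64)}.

This is the form c·s/(s² + a²) with a = 8. L⁻¹ = cos(8t)

Final answer: cos(8t)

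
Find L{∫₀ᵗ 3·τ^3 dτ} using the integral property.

L{∫₀ᵗ f(τ)dτ} = F(s)/s with f(t) = 3t^3. F(s) = 18/s^4, so L{∫₀ᵗ 3·τ^3 dτ} = (18/s^4)/s = 18/s^5. (Check: ∫₀ᵗ 3·τ^3 dτ = 3t^4/4.)

Final answer: 18/s^5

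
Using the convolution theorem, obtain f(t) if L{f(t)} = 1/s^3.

1/s^3 = (1/s)·(1/s^2) = L{1}·L{t}. By convolution, f(t) = 1*t = ∫₀ᵗ 1·τ dτ = t²/2

Final answer: t²/2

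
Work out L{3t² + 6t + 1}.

L{3t² + 6t + 1} = 3·2/s³ + 6/s² + 1/s = 6/s³ + 6/s² + 1/s

Final answer: 6/s³ + 6/s² + 1/s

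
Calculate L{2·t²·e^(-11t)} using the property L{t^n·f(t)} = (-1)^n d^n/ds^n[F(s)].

L{e^(-11t)} = 1/(s+11). d/ds[1/(s+11)] = -1/(s+11)². d²/ds²[1/(s+11)] = 2/(s+11)³. So L{t²·e^(-11t)} = (-1)² · 2/(s+11)³ = 2/(s+11)³. Then L{2·t²·e^(-11t)} = 2·2/(s+11)³ = 4/(s+11)³

Final answer: 4/(s+11)³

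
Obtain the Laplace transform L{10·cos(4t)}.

L{cos(ωt)} = s/(s² + ω²), so L{cos(4t)} = s/(s² + 16). Then L{10·cos(4t)} = 10·s/(s² + 16) = 10s/(s² + 16)

Final answer: 10s/(s² + 16)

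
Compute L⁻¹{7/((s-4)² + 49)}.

Form: b/((s-a)² + b²) → e^(at)sin(bt). With a=4, b=7

Final answer: e^(4t)·sin(7t)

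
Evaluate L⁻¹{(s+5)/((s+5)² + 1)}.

Using frequency shift: L⁻¹{(s-a)/((s-a)² + b²)} = e^(at)cos(bt). Here a=-5, b=1

Final answer: e^(-5t)·cos(t)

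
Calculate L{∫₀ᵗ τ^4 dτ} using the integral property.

L{∫₀ᵗ f(τ)dτ} = F(s)/s with f(t) = t^4. F(s) = 24/s^5, so L{∫₀ᵗ τ^4 dτ} = (24/s^5)/s = 24/s^6. (Check: ∫₀ᵗ τ^4 dτ = t^5/5.)

Final answer: 24/s^6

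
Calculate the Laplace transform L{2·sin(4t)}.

L{sin(ωt)} = ω/(s² + ω²), so L{sin(4t)} = 4/(s² + 16). Then L{2·sin(4t)} = 2·4/(s² + 16) = 8/(s² + 16)

Final answer: 8/(s² + 16)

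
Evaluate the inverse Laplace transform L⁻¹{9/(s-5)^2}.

L⁻¹{n!/(s-a)^(n+1)} = t^n·e^(at) with n=1, a=5. So L⁻¹{1/(s-5)^2} = t·e^(5t), and L⁻¹{9/(s-5)^2} = (9/1)·t·e^(5t) = 9·t·e^(5t)

Final answer: 9·t·e^(5t)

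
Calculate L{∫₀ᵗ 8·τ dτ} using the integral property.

L{∫₀ᵗ f(τ)dτ} = F(s)/s with f(t) = 8t. F(s) = 8/s^2, so L{∫₀ᵗ 8·τ dτ} = (8/s^2)/s = 8/s^3. (Check: ∫₀ᵗ 8·τ dτ = 8t^2/2.)

Final answer: 8/s^3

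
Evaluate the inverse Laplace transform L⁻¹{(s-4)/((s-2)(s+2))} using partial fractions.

Using partial fractions, f(t) = (-2e^(2t) + 6e^(-2t))/4

Final answer: (-2e^(2t) + 6e^(-2t))/4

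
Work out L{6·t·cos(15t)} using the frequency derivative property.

L{cos(15t)} = s/(s² + 225). Derivative: d/ds[s/(s² + 225)] = [(s² + 225) - s·2s]/(s² + 225)² = (225 - s²)/(s² + 225)². So L{t·cos(15t)} = -F'(s) = (s² - 225)/(s² + 225)². Then L{6·t·cos(15t)} = 6·(s² - 225)/(s² + 225)²

Final answer: 6·(s² - 225)/(s² + 225)²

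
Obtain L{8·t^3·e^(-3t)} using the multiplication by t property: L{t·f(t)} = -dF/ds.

Using L{t^n·e^(at)} = n!/(s-a)^(n+1), L{t^3·e^(-3t)} = 6/(s+3)^4, so L{8·t^3·e^(-3t)} = 8·6/(s+3)^4 = 48/(s+3)^4

Final answer: 48/(s+3)^4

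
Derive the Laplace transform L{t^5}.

L{t^n} = n!/s^(n+1), so L{t^5} = 120/s^6

Final answer: 120/s^6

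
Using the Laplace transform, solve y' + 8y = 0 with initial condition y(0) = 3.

L{y'} + 8L{y} = 0. sY - 3 + 8Y = 0. Y(s+8) = 3. Y = 3/(s+8)

Final answer: y(t) = 3e^(-8t)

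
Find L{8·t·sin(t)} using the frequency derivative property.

L{sin(t)} = 1/(s² + 1). By L{t·f(t)} = -F'(s): -d/ds[1/(s² + 1)] = -(1)·(-2s)/(s² + 1)² = 2s/(s² + 1)². Then L{8·t·sin(t)} = 8·2s/(s² + 1)² = 16s/(s² + 1)²

Final answer: 16s/(s² + 1)²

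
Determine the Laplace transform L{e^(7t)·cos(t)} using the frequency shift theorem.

Frequency shift: L{e^(at)f(t)} = F(s-a). L{e^(7t)·cos(t)} = (s-7)/((s-7)² + 1)

Final answer: (s-7)/((s-7)² + 1)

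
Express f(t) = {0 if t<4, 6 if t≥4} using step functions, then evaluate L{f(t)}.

f(t) = 6·u(t-4). L{u(t-4)} = e^(-4s)/s, so L{f(t)} = 6·e^(-4s)/s

Final answer: 6·e^(-4s)/s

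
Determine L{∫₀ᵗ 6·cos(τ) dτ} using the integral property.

L{∫₀ᵗ f(τ)dτ} = F(s)/s with F(s) = 6s/(s² + 1), so the result is (6s/(s² + 1))/s = 6/(s² + 1)

Final answer: 6/(s² + 1)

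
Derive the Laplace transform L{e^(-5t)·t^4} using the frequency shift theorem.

L{e^(at)·t^n} = n!/(s-a)^(n+1), so L{e^(-5t)·t^4} = 24/(s+5)^5

Final answer: 24/(s+5)^5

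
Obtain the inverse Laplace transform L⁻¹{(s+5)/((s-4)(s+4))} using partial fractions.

Using partial fractions, f(t) = (9e^(4t) - e^(-4t))/8

Final answer: (9e^(4t) - e^(-4t))/8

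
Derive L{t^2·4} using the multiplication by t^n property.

L{4} = 4/s. d^1/ds^1[1/s] = -1/s². d^2/ds^2[1/s] = 2/s^3. So L{t^2} = (-1)^{2}·2/s^3 = 2/s^3. Then L{t^2·4} = 4·2/s^3 = 8/s^3

Final answer: 8/s^3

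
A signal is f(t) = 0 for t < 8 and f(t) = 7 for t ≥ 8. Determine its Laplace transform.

f(t) = 7·u(t-8). L{u(t-8)} = e^(-8s)/s, so L{f(t)} = 7·e^(-8s)/s

Final answer: 7·e^(-8s)/s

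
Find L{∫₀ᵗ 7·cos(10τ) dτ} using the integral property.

L{∫₀ᵗ f(τ)dτ} = F(s)/s with F(s) = 7s/(s² + 100), so the result is (7s/(s² + 100))/s = 7/(s² + 100)

Final answer: 7/(s² + 100)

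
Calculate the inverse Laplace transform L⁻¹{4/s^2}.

L⁻¹{n!/s^(n+1)} = t^n with n=1. So L⁻¹{1/s^2} = t, and L⁻¹{4/s^2} = (4/1)·t = 4·t

Final answer: 4·t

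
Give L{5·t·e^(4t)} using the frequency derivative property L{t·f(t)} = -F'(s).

L{e^(4t)} = 1/(s-4). By frequency derivative: L{t·e^(4t)} = -d/ds[1/(s-4)] = -(-1)/(s-4)² = 1/(s-4)². Then L{5·t·e^(4t)} = 5·1/(s-4)² = 5/(s-4)²

Final answer: 5/(s-4)²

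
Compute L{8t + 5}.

L{8t + 5} = 8·L{t} + 5·L{1} = 8/s² + 5/s

Final answer: 8/s² + 5/s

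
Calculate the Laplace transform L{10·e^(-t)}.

L{e^(at)} = 1/(s-a), so L{e^(-t)} = 1/(s+1). Then L{10·e^(-t)} = 10/(s+1)

Final answer: 10/(s+1)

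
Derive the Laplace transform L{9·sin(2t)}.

L{sin(ωt)} = ω/(s² + ω²), so L{sin(2t)} = 2/(s² + 4). Then L{9·sin(2t)} = 9·2/(s² + 4) = 18/(s² + 4)

Final answer: 18/(s² + 4)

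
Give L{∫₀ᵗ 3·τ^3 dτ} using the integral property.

L{∫₀ᵗ f(τ)dτ} = F(s)/s with f(t) = 3t^3. F(s) = 18/s^4, so L{∫₀ᵗ 3·τ^3 dτ} = (18/s^4)/s = 18/s^5. (Check: ∫₀ᵗ 3·τ^3 dτ = 3t^4/4.)

Final answer: 18/s^5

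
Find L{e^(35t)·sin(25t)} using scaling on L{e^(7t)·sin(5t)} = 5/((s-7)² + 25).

Scaling with a=5: L{e^(35t)·sin(25t)} = (1/5) · 5/((s/5-7)² + 25). Simplifying: 25/((s-35)² + 625)

Final answer: 25/((s-35)² + 625)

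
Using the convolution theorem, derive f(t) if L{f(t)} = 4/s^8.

4/s^8 = (4/s)·(1/s^7) = L{4}·L{t^6/720}. By convolution, f(t) = 4*t^6/720 = ∫₀ᵗ 4·τ^6/720 dτ = 4·t^7/5040

Final answer: 4·t^7/5040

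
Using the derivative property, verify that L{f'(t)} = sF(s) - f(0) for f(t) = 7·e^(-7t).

f'(t) = -49e^(-7t). Direct: L{f'(t)} = -49/(s+7). Property: s·7/(s+7) - 7 = (7s - 7(s+7))/(s+7) = -49/(s+7). ✓

Final answer: -49/(s+7)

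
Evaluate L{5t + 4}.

L{5t + 4} = 5·L{t} + 4·L{1} = 5/s² + 4/s

Final answer: 5/s² + 4/s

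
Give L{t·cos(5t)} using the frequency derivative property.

L{cos(5t)} = s/(s² + 25). Derivative: d/ds[s/(s² + 25)] = [(s² + 25) - s·2s]/(s² + 25)² = (25 - s²)/(s² + 25)². So L{t·cos(5t)} = -F'(s) = (s² - 25)/(s² + 25)²

Final answer: (s² - 25)/(s² + 25)²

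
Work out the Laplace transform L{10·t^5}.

L{t^n} = n!/s^(n+1), so L{t^5} = 120/s^6. Then L{10·t^5} = 10·120/s^6 = 1200/s^6

Final answer: 1200/s^6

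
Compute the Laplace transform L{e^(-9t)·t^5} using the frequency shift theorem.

L{e^(at)·t^n} = n!/(s-a)^(n+1), so L{e^(-9t)·t^5} = 120/(s+9)^6

Final answer: 120/(s+9)^6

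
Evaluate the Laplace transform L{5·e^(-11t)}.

L{e^(at)} = 1/(s-a), so L{e^(-11t)} = 1/(s+11). Then L{5·e^(-11t)} = 5/(s+11)

Final answer: 5/(s+11)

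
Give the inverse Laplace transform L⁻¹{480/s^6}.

L⁻¹{n!/s^(n+1)} = t^n with n=5. So L⁻¹{120/s^6} = t^5, and L⁻¹{480/s^6} = (480/120)·t^5 = 4·t^5

Final answer: 4·t^5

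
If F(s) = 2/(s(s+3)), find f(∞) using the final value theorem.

f(∞) = lim_{s→0} s·2/(s(s+3)) = lim_{s→0} 2/(s+3) = 2/3 = 2/3

Final answer: 2/3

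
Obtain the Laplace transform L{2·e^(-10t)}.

L{e^(at)} = 1/(s-a), so L{e^(-10t)} = 1/(s+10). Then L{2·e^(-10t)} = 2/(s+10)

Final answer: 2/(s+10)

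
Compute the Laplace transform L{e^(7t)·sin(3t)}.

L{e^(at)·sin(ωt)} = ω/((s-a)² + ω²), so L{e^(7t)·sin(3t)} = 3/((s-7)² + 9)

Final answer: 3/((s-7)² + 9)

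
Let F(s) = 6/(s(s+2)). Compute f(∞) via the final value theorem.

f(∞) = lim_{s→0} s·6/(s(s+2)) = lim_{s→0} 6/(s+2) = 6/2 = 3

Final answer: 3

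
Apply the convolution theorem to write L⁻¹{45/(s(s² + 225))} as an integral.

45/(s(s² + 225)) = (1/s)·(45/(s² + 225)) = L{1}·L{3·sin(15t)}. So f(t) = 1*(3·sin(15t)) = ∫₀ᵗ 3·sin(15τ) dτ

Final answer: ∫₀ᵗ 3·sin(15τ) dτ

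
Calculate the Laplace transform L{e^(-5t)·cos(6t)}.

L{e^(at)·cos(ωt)} = (s-a)/((s-a)² + ω²), so L{e^(-5t)·cos(6t)} = (s+5)/((s+5)² + 36)

Final answer: (s+5)/((s+5)² + 36)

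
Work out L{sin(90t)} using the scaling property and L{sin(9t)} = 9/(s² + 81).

Using L{f(at)} = (1/a)F(s/a) with a=10: L{sin(90t)} = (1/10) · 9/((s/10)² + 81) = (1/10) · 9·100/(s² + 8100) = 90/(s² + 8100)

Final answer: 90/(s² + 8100)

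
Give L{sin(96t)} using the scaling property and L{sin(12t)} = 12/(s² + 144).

Using L{f(at)} = (1/a)F(s/a) with a=8: L{sin(96t)} = (1/8) · 12/((s/8)² + 144) = (1/8) · 12·64/(s² + 9216) = 96/(s² + 9216)

Final answer: 96/(s² + 9216)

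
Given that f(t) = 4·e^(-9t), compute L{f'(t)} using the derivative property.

f(0) = 4, F(s) = 4/(s+9). L{f'(t)} = s·F(s) - f(0) = 4s/(s+9) - 4 = (4s - 4(s+9))/(s+9) = -36/(s+9)

Final answer: -36/(s+9)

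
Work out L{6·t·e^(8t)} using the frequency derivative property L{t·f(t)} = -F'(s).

L{e^(8t)} = 1/(s-8). By frequency derivative: L{t·e^(8t)} = -d/ds[1/(s-8)] = -(-1)/(s-8)² = 1/(s-8)². Then L{6·t·e^(8t)} = 6·1/(s-8)² = 6/(s-8)²

Final answer: 6/(s-8)²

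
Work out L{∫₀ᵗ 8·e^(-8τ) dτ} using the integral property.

L{∫₀ᵗ f(τ)dτ} = F(s)/s with F(s) = 8/(s+8), so L{∫₀ᵗ 8·e^(-8τ) dτ} = 8/(s(s+8))

Final answer: 8/(s(s+8))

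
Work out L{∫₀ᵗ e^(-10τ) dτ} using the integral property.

L{∫₀ᵗ f(τ)dτ} = F(s)/s with F(s) = 1/(s+10), so L{∫₀ᵗ e^(-10τ) dτ} = 1/(s(s+10))

Final answer: 1/(s(s+10))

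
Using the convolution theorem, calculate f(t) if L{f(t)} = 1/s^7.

1/s^7 = (1/s)·(1/s^6) = L{1}·L{t^5/120}. By convolution, f(t) = 1*t^5/120 = ∫₀ᵗ 1·τ^5/120 dτ = t^6/720

Final answer: t^6/720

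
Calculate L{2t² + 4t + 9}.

L{2t² + 4t + 9} = 2·2/s³ + 4/s² + 9/s = 4/s³ + 4/s² + 9/s

Final answer: 4/s³ + 4/s² + 9/s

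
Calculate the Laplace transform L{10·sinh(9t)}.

L{sinh(ωt)} = ω/(s² - ω²), so L{sinh(9t)} = 9/(s² - 81). Then L{10·sinh(9t)} = 10·9/(s² - 81) = 90/(s² - 81)

Final answer: 90/(s² - 81)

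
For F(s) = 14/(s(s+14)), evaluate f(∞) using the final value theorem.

f(∞) = lim_{s→0} s·14/(s(s+14)) = lim_{s→0} 14/(s+14) = 14/14 = 1

Final answer: 1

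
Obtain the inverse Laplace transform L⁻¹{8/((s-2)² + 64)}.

Using frequency shift, L⁻¹{8/((s-2)² + 64)} = e^(2t)·sin(8t)

Final answer: e^(2t)·sin(8t)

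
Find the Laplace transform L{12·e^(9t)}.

L{e^(at)} = 1/(s-a), so L{e^(9t)} = 1/(s-9). Then L{12·e^(9t)} = 12/(s-9)

Final answer: 12/(s-9)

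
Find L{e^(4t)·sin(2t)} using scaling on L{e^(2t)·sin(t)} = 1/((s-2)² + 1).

Scaling with a=2: L{e^(4t)·sin(2t)} = (1/2) · 1/((s/2-2)² + 1). Simplifying: 2/((s-4)² + 4)

Final answer: 2/((s-4)² + 4)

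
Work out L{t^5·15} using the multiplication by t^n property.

L{15} = 15/s. d^1/ds^1[1/s] = -1/s². d^2/ds^2[1/s] = 2/s^3. d^3/ds^3[1/s] = -6/s^4. d^4/ds^4[1/s] = 24/s^5. d^5/ds^5[1/s] = -120/s^6. So L{t^5} = (-1)^{5}·-120/s^6 = 120/s^6. Then L{t^5·15} = 15·120/s^6 = 1800/s^6

Final answer: 1800/s^6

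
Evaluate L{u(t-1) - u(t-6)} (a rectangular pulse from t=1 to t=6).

L{u(t-a)} = e^(-as)/s. L{u(t-1) - u(t-6)} = (e^(-s) - e^(-6s))/s

Final answer: (e^(-s) - e^(-6s))/s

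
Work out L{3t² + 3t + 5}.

L{3t² + 3t + 5} = 3·2/s³ + 3/s² + 5/s = 6/s³ + 3/s² + 5/s

Final answer: 6/s³ + 3/s² + 5/s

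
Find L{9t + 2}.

L{9t + 2} = 9·L{t} + 2·L{1} = 9/s² + 2/s

Final answer: 9/s² + 2/s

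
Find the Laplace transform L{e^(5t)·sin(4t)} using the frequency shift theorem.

Frequency shift: L{e^(at)f(t)} = F(s-a). L{e^(5t)·sin(4t)} = 4/((s-5)² + 16)

Final answer: 4/((s-5)² + 16)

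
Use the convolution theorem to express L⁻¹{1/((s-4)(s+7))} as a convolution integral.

1/((s-4)(s+7)) = (1/(s-4))·(1/(s+7)) = L{e^(4t)}·L{e^(-7t)}. So f(t) = e^(4t)*e^(-7t) = ∫₀ᵗ e^(4τ)·e^(-7(t-τ)) dτ

Final answer: ∫₀ᵗ e^(4τ)·e^(-7(t-τ)) dτ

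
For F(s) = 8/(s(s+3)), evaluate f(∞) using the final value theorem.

f(∞) = lim_{s→0} s·8/(s(s+3)) = lim_{s→0} 8/(s+3) = 8/3 = 8/3

Final answer: 8/3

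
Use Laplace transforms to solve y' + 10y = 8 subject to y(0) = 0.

sY + 10Y = 8/s. Y = 8/(s(s+10)). Partial fractions: Y = 4/5/s - 4/5/(s+10)

Final answer: y(t) = 4/5(1 - e^(-10t))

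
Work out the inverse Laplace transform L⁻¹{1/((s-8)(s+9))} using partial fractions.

Decompose: A/(s-8) + B/(s+9). A = 1/17, B = -1/17. f(t) = (e^(8t) - e^(-9t))/17

Final answer: (e^(8t) - e^(-9t))/17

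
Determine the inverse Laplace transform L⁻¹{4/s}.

L⁻¹{c/s} = c, so L⁻¹{4/s} = 4

Final answer: 4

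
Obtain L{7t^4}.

L{t^n} = n!/s^(n+1). So L{7t^4} = 7·4!/s^5 = 168/s^5

Final answer: 168/s^5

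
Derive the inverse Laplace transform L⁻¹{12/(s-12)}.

L⁻¹{1/(s-a)} = e^(at), so L⁻¹{1/(s-12)} = e^(12t), and L⁻¹{12/(s-12)} = 12·e^(12t)

Final answer: 12·e^(12t)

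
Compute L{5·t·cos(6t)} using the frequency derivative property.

L{cos(6t)} = s/(s² + 36). Derivative: d/ds[s/(s² + 36)] = [(s² + 36) - s·2s]/(s² + 36)² = (36 - s²)/(s² + 36)². So L{t·cos(6t)} = -F'(s) = (s² - 36)/(s² + 36)². Then L{5·t·cos(6t)} = 5·(s² - 36)/(s² + 36)²

Final answer: 5·(s² - 36)/(s² + 36)²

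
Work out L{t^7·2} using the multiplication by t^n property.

L{2} = 2/s. d^1/ds^1[1/s] = -1/s². d^2/ds^2[1/s] = 2/s^3. d^3/ds^3[1/s] = -6/s^4. d^4/ds^4[1/s] = 24/s^5. d^5/ds^5[1/s] = -120/s^6. d^6/ds^6[1/s] = 720/s^7. d^7/ds^7[1/s] = -5040/s^8. So L{t^7} = (-1)^{7}·-5040/s^8 = 5040/s^8. Then L{t^7·2} = 2·5040/s^8 = 10080/s^8

Final answer: 10080/s^8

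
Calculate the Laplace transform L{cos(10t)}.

L{cos(ωt)} = s/(s² + ω²), so L{cos(10t)} = s/(s² + 100)

Final answer: s/(s² + 100)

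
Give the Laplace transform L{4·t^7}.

L{t^n} = n!/s^(n+1), so L{t^7} = 5040/s^8. Then L{4·t^7} = 4·5040/s^8 = 20160/s^8

Final answer: 20160/s^8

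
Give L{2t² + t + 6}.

L{2t² + t + 6} = 2·2/s³ + 1/s² + 6/s = 4/s³ + 1/s² + 6/s

Final answer: 4/s³ + 1/s² + 6/s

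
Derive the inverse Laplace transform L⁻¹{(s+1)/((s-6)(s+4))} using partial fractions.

Using partial fractions, f(t) = (7e^(6t) + 3e^(-4t))/10

Final answer: (7e^(6t) + 3e^(-4t))/10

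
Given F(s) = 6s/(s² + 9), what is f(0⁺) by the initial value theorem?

f(0⁺) = lim_{s→∞} s·6s/(s² + 9) = lim_{s→∞} 6s²/(s² + 9) = 6

Final answer: 6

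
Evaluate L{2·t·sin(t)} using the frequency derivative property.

L{sin(t)} = 1/(s² + 1). By L{t·f(t)} = -F'(s): -d/ds[1/(s² + 1)] = -(1)·(-2s)/(s² + 1)² = 2s/(s² + 1)². Then L{2·t·sin(t)} = 2·2s/(s² + 1)² = 4s/(s² + 1)²

Final answer: 4s/(s² + 1)²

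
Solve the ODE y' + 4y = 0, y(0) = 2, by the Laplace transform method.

L{y'} + 4L{y} = 0. sY - 2 + 4Y = 0. Y(s+4) = 2. Y = 2/(s+4)

Final answer: y(t) = 2e^(-4t)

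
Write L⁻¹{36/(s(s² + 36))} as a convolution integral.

36/(s(s² + 36)) = (1/s)·(36/(s² + 36)) = L{1}·L{6·sin(6t)}. So f(t) = 1*(6·sin(6t)) = ∫₀ᵗ 6·sin(6τ) dτ

Final answer: ∫₀ᵗ 6·sin(6τ) dτ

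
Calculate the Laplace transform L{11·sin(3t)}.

L{sin(ωt)} = ω/(s² + ω²), so L{sin(3t)} = 3/(s² + 9). Then L{11·sin(3t)} = 11·3/(s² + 9) = 33/(s² + 9)

Final answer: 33/(s² + 9)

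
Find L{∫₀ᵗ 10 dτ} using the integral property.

L{∫₀ᵗ f(τ)dτ} = F(s)/s with f(t) = 10. F(s) = 10/s, so L{∫₀ᵗ 10 dτ} = (10/s)/s = 10/s². (Check: ∫₀ᵗ 10 dτ = 10t.)

Final answer: 10/s²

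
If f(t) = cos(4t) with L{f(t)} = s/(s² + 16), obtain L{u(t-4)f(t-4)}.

Time shift theorem: L{u(t-a)f(t-a)} = e^(-as)F(s). Here a=4, F(s) = s/(s² + 16), so L{u(t-4)f(t-4)} = e^(-4s)·s/(s² + 16)

Final answer: e^(-4s)·s/(s² + 16)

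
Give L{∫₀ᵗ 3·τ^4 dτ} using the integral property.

L{∫₀ᵗ f(τ)dτ} = F(s)/s with f(t) = 3t^4. F(s) = 72/s^5, so L{∫₀ᵗ 3·τ^4 dτ} = (72/s^5)/s = 72/s^6. (Check: ∫₀ᵗ 3·τ^4 dτ = 3t^5/5.)

Final answer: 72/s^6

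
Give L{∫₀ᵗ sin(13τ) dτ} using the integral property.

L{∫₀ᵗ f(τ)dτ} = F(s)/s with F(s) = 13/(s² + 169), so the result is (13/(s² + 169))/s = 13/(s(s² + 169))

Final answer: 13/(s(s² + 169))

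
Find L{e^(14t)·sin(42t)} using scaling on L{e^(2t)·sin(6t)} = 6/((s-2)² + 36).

Scaling with a=7: L{e^(14t)·sin(42t)} = (1/7) · 6/((s/7-2)² + 36). Simplifying: 42/((s-14)² + 1764)

Final answer: 42/((s-14)² + 1764)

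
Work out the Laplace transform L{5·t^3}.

L{t^n} = n!/s^(n+1), so L{t^3} = 6/s^4. Then L{5·t^3} = 5·6/s^4 = 30/s^4

Final answer: 30/s^4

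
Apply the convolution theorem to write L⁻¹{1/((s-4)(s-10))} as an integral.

1/((s-4)(s-10)) = (1/(s-4))·(1/(s-10)) = L{e^(4t)}·L{e^(10t)}. So f(t) = e^(4t)*e^(10t) = ∫₀ᵗ e^(4τ)·e^(10(t-τ)) dτ

Final answer: ∫₀ᵗ e^(4τ)·e^(10(t-τ)) dτ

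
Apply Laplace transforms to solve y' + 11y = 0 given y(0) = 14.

L{y'} + 11L{y} = 0. sY - 14 + 11Y = 0. Y(s+11) = 14. Y = 14/(s+11)

Final answer: y(t) = 14e^(-11t)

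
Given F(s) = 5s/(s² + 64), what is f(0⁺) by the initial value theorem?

f(0⁺) = lim_{s→∞} s·5s/(s² + 64) = lim_{s→∞} 5s²/(s² + 64) = 5

Final answer: 5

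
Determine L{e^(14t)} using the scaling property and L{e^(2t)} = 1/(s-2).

Using L{f(at)} = (1/a)F(s/a) with a=7 and f(t) = e^(2t): L{e^(14t)} = (1/7) · 1/((s/7)-2) = (1/7) · 7/(s-14) = 1/(s-14)

Final answer: 1/(s-14)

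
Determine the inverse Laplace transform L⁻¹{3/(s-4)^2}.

L⁻¹{n!/(s-a)^(n+1)} = t^n·e^(at) with n=1, a=4. So L⁻¹{1/(s-4)^2} = t·e^(4t), and L⁻¹{3/(s-4)^2} = (3/1)·t·e^(4t) = 3·t·e^(4t)

Final answer: 3·t·e^(4t)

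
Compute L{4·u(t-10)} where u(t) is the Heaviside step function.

L{u(t-a)} = e^(-as)/s. Here a=10, so L{u(t-10)} = e^(-10s)/s, and L{4·u(t-10)} = 4·e^(-10s)/s

Final answer: 4·e^(-10s)/s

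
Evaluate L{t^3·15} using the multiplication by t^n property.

L{15} = 15/s. d^1/ds^1[1/s] = -1/s². d^2/ds^2[1/s] = 2/s^3. d^3/ds^3[1/s] = -6/s^4. So L{t^3} = (-1)^{3}·-6/s^4 = 6/s^4. Then L{t^3·15} = 15·6/s^4 = 90/s^4

Final answer: 90/s^4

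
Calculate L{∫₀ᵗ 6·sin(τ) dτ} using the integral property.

L{∫₀ᵗ f(τ)dτ} = F(s)/s with F(s) = 6/(s² + 1), so the result is (6/(s² + 1))/s = 6/(s(s² + 1))

Final answer: 6/(s(s² + 1))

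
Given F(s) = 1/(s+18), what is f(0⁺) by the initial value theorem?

f(0⁺) = lim_{s→∞} s·1/(s+18) = lim_{s→∞} s/(s+18) = 1

Final answer: 1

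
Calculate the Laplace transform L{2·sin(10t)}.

L{sin(ωt)} = ω/(s² + ω²), so L{sin(10t)} = 10/(s² + 100). Then L{2·sin(10t)} = 2·10/(s² + 100) = 20/(s² + 100)

Final answer: 20/(s² + 100)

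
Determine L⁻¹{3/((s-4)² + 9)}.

Form: b/((s-a)² + b²) → e^(at)sin(bt). With a=4, b=3

Final answer: e^(4t)·sin(3t)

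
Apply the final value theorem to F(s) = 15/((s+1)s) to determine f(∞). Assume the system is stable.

f(∞) = lim_{s→0} sF(s) = lim_{s→0} 15/(s+1) = 15

Final answer: 15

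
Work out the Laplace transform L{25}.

L{25} = 25 · L{1} = 25/s

Final answer: 25/s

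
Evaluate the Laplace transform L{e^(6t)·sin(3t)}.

L{e^(at)·sin(ωt)} = ω/((s-a)² + ω²), so L{e^(6t)·sin(3t)} = 3/((s-6)² + 9)

Final answer: 3/((s-6)² + 9)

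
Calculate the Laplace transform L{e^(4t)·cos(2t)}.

L{e^(at)·cos(ωt)} = (s-a)/((s-a)² + ω²), so L{e^(4t)·cos(2t)} = (s-4)/((s-4)² + 4)

Final answer: (s-4)/((s-4)² + 4)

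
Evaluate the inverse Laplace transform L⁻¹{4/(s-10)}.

L⁻¹{1/(s-a)} = e^(at), so L⁻¹{1/(s-10)} = e^(10t), and L⁻¹{4/(s-10)} = 4·e^(10t)

Final answer: 4·e^(10t)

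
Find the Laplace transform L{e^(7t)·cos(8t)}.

L{e^(at)·cos(ωt)} = (s-a)/((s-a)² + ω²), so L{e^(7t)·cos(8t)} = (s-7)/((s-7)² + 64)

Final answer: (s-7)/((s-7)² + 64)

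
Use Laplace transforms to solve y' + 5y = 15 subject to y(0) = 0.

sY + 5Y = 15/s. Y = 15/(s(s+5)). Partial fractions: Y = 3/s - 3/(s+5)

Final answer: y(t) = 3(1 - e^(-5t))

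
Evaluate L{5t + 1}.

L{5t + 1} = 5·L{t} + L{1} = 5/s² + 1/s

Final answer: 5/s² + 1/s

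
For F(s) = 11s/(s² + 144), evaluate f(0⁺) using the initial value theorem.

f(0⁺) = lim_{s→∞} s·11s/(s² + 144) = lim_{s→∞} 11s²/(s² + 144) = 11

Final answer: 11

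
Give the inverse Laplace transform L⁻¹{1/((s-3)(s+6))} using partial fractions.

Decompose: A/(s-3) + B/(s+6). A = 1/9, B = -1/9. f(t) = (e^(3t) - e^(-6t))/9

Final answer: (e^(3t) - e^(-6t))/9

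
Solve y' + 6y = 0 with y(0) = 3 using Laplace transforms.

L{y'} + 6L{y} = 0. sY - 3 + 6Y = 0. Y(s+6) = 3. Y = 3/(s+6)

Final answer: y(t) = 3e^(-6t)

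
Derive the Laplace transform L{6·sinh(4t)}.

L{sinh(ωt)} = ω/(s² - ω²), so L{sinh(4t)} = 4/(s² - 16). Then L{6·sinh(4t)} = 6·4/(s² - 16) = 24/(s² - 16)

Final answer: 24/(s² - 16)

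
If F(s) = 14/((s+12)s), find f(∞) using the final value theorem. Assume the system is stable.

f(∞) = lim_{s→0} sF(s) = lim_{s→0} 14/(s+12) = 7/6

Final answer: 7/6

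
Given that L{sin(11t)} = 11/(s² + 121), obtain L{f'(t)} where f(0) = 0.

L{f'(t)} = s·F(s) - f(0) = s·11/(s² + 121) - 0 = 11s/(s² + 121)

Final answer: 11s/(s² + 121)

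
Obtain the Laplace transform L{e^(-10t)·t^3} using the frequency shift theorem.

L{e^(at)·t^n} = n!/(s-a)^(n+1), so L{e^(-10t)·t^3} = 6/(s+10)^4

Final answer: 6/(s+10)^4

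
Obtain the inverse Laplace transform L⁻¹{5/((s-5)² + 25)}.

Using frequency shift, L⁻¹{5/((s-5)² + 25)} = e^(5t)·sin(5t)

Final answer: e^(5t)·sin(5t)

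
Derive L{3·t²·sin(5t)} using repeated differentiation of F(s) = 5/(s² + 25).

F(s) = 5/(s² + 25). F'(s) = -10s/(s² + 25)². F''(s) = -10(25 - 3s²)/(s² + 25)³ = (30s² - 250)/(s² + 25)³. So L{t²·sin(5t)} = (-1)² F''(s) = (30s² - 250)/(s² + 25)³. Then L{3·t²·sin(5t)} = 3·(30s² - 250)/(s² + 25)³ = (90s² - 750)/(s² + 25)³

Final answer: (90s² - 750)/(s² + 25)³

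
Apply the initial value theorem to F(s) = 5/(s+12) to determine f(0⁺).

f(0⁺) = lim_{s→∞} s·5/(s+12) = lim_{s→∞} 5s/(s+12) = 5

Final answer: 5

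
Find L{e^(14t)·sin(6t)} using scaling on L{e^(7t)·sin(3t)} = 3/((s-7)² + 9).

Scaling with a=2: L{e^(14t)·sin(6t)} = (1/2) · 3/((s/2-7)² + 9). Simplifying: 6/((s-14)² + 36)

Final answer: 6/((s-14)² + 36)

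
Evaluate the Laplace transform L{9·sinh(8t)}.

L{sinh(ωt)} = ω/(s² - ω²), so L{sinh(8t)} = 8/(s² - 64). Then L{9·sinh(8t)} = 9·8/(s² - 64) = 72/(s² - 64)

Final answer: 72/(s² - 64)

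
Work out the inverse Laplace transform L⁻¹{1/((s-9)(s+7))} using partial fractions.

Decompose: A/(s-9) + B/(s+7). A = 1/16, B = -1/16. f(t) = (e^(9t) - e^(-7t))/16

Final answer: (e^(9t) - e^(-7t))/16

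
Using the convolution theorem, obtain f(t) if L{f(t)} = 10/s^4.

10/s^4 = (10/s)·(1/s^3) = L{10}·L{t^2/2}. By convolution, f(t) = 10*t^2/2 = ∫₀ᵗ 10·τ^2/2 dτ = 10·t^3/6

Final answer: 10·t^3/6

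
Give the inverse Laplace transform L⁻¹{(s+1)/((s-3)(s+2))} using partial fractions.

Using partial fractions, f(t) = (4e^(3t) + e^(-2t))/5

Final answer: (4e^(3t) + e^(-2t))/5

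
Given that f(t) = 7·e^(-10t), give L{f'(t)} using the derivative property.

f(0) = 7, F(s) = 7/(s+10). L{f'(t)} = s·F(s) - f(0) = 7s/(s+10) - 7 = (7s - 7(s+10))/(s+10) = -70/(s+10)

Final answer: -70/(s+10)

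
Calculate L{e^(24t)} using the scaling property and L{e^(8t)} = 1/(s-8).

Using L{f(at)} = (1/a)F(s/a) with a=3 and f(t) = e^(8t): L{e^(24t)} = (1/3) · 1/((s/3)-8) = (1/3) · 3/(s-24) = 1/(s-24)

Final answer: 1/(s-24)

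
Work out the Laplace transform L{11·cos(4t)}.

L{cos(ωt)} = s/(s² + ω²), so L{cos(4t)} = s/(s² + 16). Then L{11·cos(4t)} = 11·s/(s² + 16) = 11s/(s² + 16)

Final answer: 11s/(s² + 16)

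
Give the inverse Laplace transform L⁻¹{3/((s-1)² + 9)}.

Using frequency shift, L⁻¹{3/((s-1)² + 9)} = e^t·sin(3t)

Final answer: e^t·sin(3t)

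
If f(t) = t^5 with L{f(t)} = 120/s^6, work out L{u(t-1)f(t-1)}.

Time shift theorem: L{u(t-a)f(t-a)} = e^(-as)F(s). Here a=1, F(s) = 120/s^6, so L{u(t-1)f(t-1)} = e^(-s)·120/s^6

Final answer: e^(-s)·120/s^6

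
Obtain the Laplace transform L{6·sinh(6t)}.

L{sinh(ωt)} = ω/(s² - ω²), so L{sinh(6t)} = 6/(s² - 36). Then L{6·sinh(6t)} = 6·6/(s² - 36) = 36/(s² - 36)

Final answer: 36/(s² - 36)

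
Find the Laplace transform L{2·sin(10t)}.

L{sin(ωt)} = ω/(s² + ω²), so L{sin(10t)} = 10/(s² + 100). Then L{2·sin(10t)} = 2·10/(s² + 100) = 20/(s² + 100)

Final answer: 20/(s² + 100)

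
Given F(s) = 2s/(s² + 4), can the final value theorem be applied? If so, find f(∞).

The final value theorem requires all poles of sF(s) in the left half-plane. sF(s) = 2s²/(s² + 4) has poles at s = ±2i (imaginary axis). Theorem does NOT apply (oscillatory system).

Final answer: Not applicable (oscillatory)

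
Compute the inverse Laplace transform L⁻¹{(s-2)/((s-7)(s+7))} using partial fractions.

Using partial fractions, f(t) = (5e^(7t) + 9e^(-7t))/14

Final answer: (5e^(7t) + 9e^(-7t))/14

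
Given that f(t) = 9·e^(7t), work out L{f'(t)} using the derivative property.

f(0) = 9, F(s) = 9/(s-7). L{f'(t)} = s·F(s) - f(0) = 9s/(s-7) - 9 = (9s - 9(s-7))/(s-7) = 63/(s-7)

Final answer: 63/(s-7)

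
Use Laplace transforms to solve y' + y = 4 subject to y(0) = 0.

sY + Y = 4/s. Y = 4/(s(s+1)). Partial fractions: Y = 4/s - 4/(s+1)

Final answer: y(t) = 4(1 - e^(-t))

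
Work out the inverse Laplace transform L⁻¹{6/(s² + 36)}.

L⁻¹{6/(s² + 36)} = sin(6t)

Final answer: sin(6t)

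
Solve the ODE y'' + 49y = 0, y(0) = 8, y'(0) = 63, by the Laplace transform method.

L{y''} + 49L{y} = 0. s²Y - 8s - 63 + 49Y = 0. Y(s² + 49) = 8s + 63. Y = (8s + 63)/(s² + 49). Inverting: y(t) = 8cos(7t) + 9sin(7t)

Final answer: y(t) = 8cos(7t) + 9sin(7t)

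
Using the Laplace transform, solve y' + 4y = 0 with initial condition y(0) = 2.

L{y'} + 4L{y} = 0. sY - 2 + 4Y = 0. Y(s+4) = 2. Y = 2/(s+4)

Final answer: y(t) = 2e^(-4t)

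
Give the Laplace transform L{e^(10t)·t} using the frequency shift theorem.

L{e^(at)·t^n} = n!/(s-a)^(n+1), so L{e^(10t)·t} = 1/(s-10)^2

Final answer: 1/(s-10)^2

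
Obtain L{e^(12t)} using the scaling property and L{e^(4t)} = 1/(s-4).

Using L{f(at)} = (1/a)F(s/a) with a=3 and f(t) = e^(4t): L{e^(12t)} = (1/3) · 1/((s/3)-4) = (1/3) · 3/(s-12) = 1/(s-12)

Final answer: 1/(s-12)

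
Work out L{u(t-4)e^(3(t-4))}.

u(t-a)f(t-a) with f(t)=e^(3t). L{e^(3t)} = 1/(s-3). By time shift: e^(-4s)/(s-3)

Final answer: e^(-4s)/(s-3)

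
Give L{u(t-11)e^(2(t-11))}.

u(t-a)f(t-a) with f(t)=e^(2t). L{e^(2t)} = 1/(s-2). By time shift: e^(-11s)/(s-2)

Final answer: e^(-11s)/(s-2)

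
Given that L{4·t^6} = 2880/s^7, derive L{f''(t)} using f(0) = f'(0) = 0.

L{f''(t)} = s²F(s) - sf(0) - f'(0) = s²·2880/s^7 - 0 - 0 = 2880/s^5

Final answer: 2880/s^5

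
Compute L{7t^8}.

L{t^n} = n!/s^(n+1). So L{7t^8} = 7·8!/s^9 = 282240/s^9

Final answer: 282240/s^9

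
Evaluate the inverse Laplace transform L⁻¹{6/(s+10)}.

L⁻¹{1/(s-a)} = e^(at), so L⁻¹{1/(s+10)} = e^(-10t), and L⁻¹{6/(s+10)} = 6·e^(-10t)

Final answer: 6·e^(-10t)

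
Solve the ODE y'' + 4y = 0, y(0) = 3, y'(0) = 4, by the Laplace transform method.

L{y''} + 4L{y} = 0. s²Y - 3s - 4 + 4Y = 0. Y(s² + 4) = 3s + 4. Y = (3s + 4)/(s² + 4). Inverting: y(t) = 3cos(2t) + 2sin(2t)

Final answer: y(t) = 3cos(2t) + 2sin(2t)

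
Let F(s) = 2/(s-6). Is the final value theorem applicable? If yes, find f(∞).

sF(s) = 2s/(s-6) has a pole at s = 6 in the right half-plane. Theorem does NOT apply (unstable system; f(t) = 2·e^(6t) grows without bound).

Final answer: Not applicable (unstable)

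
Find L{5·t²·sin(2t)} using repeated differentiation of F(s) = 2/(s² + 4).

F(s) = 2/(s² + 4). F'(s) = -4s/(s² + 4)². F''(s) = -4(4 - 3s²)/(s² + 4)³ = (12s² - 16)/(s² + 4)³. So L{t²·sin(2t)} = (-1)² F''(s) = (12s² - 16)/(s² + 4)³. Then L{5·t²·sin(2t)} = 5·(12s² - 16)/(s² + 4)³ = (60s² - 80)/(s² + 4)³

Final answer: (60s² - 80)/(s² + 4)³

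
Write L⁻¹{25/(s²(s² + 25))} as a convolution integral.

25/(s²(s² + 25)) = (1/s²)·(25/(s² + 25)) = L{t}·L{5·sin(5t)}. So f(t) = t*(5·sin(5t)) = ∫₀ᵗ 5τ·sin(5(t-τ)) dτ

Final answer: ∫₀ᵗ 5τ·sin(5(t-τ)) dτ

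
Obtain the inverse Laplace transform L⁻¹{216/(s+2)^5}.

L⁻¹{n!/(s-a)^(n+1)} = t^n·e^(at) with n=4, a=-2. So L⁻¹{24/(s+2)^5} = t^4·e^(-2t), and L⁻¹{216/(s+2)^5} = (216/24)·t^4·e^(-2t) = 9·t^4·e^(-2t)

Final answer: 9·t^4·e^(-2t)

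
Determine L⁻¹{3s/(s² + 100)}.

This is the form c·s/(s² + a²) with a = 10, c = 3. L⁻¹ = 3·cos(10t)

Final answer: 3·cos(10t)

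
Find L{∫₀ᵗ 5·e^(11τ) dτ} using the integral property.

L{∫₀ᵗ f(τ)dτ} = F(s)/s with F(s) = 5/(s-11), so L{∫₀ᵗ 5·e^(11τ) dτ} = 5/(s(s-11))

Final answer: 5/(s(s-11))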